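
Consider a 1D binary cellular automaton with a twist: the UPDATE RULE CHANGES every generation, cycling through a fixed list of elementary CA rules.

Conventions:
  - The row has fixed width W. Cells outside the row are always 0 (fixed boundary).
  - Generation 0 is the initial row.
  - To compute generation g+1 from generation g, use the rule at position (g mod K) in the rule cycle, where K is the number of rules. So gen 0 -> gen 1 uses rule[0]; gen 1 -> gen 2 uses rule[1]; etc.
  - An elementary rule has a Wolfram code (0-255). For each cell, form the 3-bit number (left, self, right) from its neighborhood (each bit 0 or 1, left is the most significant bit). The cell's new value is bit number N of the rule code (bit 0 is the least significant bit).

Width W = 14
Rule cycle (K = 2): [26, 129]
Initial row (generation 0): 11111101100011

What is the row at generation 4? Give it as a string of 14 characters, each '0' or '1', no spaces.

Answer: 00001000111111

Derivation:
Gen 0: 11111101100011
Gen 1 (rule 26): 10000001010110
Gen 2 (rule 129): 00111100000000
Gen 3 (rule 26): 01100010000000
Gen 4 (rule 129): 00001000111111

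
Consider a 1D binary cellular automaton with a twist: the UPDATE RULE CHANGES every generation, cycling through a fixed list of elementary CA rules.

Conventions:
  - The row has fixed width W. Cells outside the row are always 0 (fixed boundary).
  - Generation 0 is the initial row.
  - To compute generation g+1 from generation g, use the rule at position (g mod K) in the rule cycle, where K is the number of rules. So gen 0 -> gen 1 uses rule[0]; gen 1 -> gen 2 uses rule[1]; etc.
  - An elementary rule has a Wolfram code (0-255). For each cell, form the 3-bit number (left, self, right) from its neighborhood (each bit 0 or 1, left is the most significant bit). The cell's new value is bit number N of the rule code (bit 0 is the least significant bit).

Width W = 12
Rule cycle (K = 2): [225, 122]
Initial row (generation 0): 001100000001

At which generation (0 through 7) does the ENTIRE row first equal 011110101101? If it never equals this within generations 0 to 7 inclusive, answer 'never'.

Gen 0: 001100000001
Gen 1 (rule 225): 100101111100
Gen 2 (rule 122): 011011000110
Gen 3 (rule 225): 001101010010
Gen 4 (rule 122): 011110101101
Gen 5 (rule 225): 001111010110
Gen 6 (rule 122): 011001101111
Gen 7 (rule 225): 001000110111

Answer: 4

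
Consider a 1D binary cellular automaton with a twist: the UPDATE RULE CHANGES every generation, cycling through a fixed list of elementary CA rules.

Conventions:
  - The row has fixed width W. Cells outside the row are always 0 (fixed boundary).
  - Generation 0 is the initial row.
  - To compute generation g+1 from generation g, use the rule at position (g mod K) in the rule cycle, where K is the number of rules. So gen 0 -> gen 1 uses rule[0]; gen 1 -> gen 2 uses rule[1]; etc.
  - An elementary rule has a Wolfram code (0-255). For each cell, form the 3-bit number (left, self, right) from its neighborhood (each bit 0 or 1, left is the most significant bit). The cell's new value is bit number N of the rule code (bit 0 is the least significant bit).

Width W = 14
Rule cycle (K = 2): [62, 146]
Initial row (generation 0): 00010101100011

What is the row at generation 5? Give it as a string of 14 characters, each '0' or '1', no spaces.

Answer: 11011111111110

Derivation:
Gen 0: 00010101100011
Gen 1 (rule 62): 00111111010110
Gen 2 (rule 146): 01011110000001
Gen 3 (rule 62): 11110001000011
Gen 4 (rule 146): 01101010100100
Gen 5 (rule 62): 11011111111110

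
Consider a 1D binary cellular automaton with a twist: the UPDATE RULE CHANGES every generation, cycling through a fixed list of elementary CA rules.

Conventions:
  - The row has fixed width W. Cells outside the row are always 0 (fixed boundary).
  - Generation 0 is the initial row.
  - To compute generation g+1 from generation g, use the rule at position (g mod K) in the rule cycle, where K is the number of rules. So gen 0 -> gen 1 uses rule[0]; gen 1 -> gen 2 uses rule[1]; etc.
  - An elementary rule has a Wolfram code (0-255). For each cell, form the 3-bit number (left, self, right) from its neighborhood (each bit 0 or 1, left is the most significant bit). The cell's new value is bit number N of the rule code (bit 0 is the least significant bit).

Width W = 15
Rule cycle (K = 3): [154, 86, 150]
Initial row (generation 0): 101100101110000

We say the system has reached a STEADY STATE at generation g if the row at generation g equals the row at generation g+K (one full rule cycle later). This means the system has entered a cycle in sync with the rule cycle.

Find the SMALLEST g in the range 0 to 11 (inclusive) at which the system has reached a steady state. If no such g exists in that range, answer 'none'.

Gen 0: 101100101110000
Gen 1 (rule 154): 001011001101000
Gen 2 (rule 86): 011001110101100
Gen 3 (rule 150): 100110100100010
Gen 4 (rule 154): 011100011010101
Gen 5 (rule 86): 100110101010101
Gen 6 (rule 150): 111000101010101
Gen 7 (rule 154): 110101000000000
Gen 8 (rule 86): 010101100000000
Gen 9 (rule 150): 110100010000000
Gen 10 (rule 154): 100010101000000
Gen 11 (rule 86): 110110101100000
Gen 12 (rule 150): 000000100010000
Gen 13 (rule 154): 000001010101000
Gen 14 (rule 86): 000011010101100

Answer: none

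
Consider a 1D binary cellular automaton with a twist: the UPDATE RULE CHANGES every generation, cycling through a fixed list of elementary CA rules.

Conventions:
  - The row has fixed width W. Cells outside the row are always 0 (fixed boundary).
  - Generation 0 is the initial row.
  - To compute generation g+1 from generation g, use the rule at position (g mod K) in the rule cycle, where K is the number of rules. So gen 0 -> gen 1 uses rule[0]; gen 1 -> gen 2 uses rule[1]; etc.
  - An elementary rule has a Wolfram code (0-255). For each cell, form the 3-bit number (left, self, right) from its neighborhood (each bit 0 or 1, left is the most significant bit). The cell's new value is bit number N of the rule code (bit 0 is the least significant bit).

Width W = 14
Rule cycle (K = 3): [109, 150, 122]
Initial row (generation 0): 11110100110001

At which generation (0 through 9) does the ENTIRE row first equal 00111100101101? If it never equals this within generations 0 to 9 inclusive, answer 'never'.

Answer: 8

Derivation:
Gen 0: 11110100110001
Gen 1 (rule 109): 10011100110101
Gen 2 (rule 150): 11101011000101
Gen 3 (rule 122): 10110111101010
Gen 4 (rule 109): 11111100111110
Gen 5 (rule 150): 01111011011101
Gen 6 (rule 122): 11001111110110
Gen 7 (rule 109): 11001000011110
Gen 8 (rule 150): 00111100101101
Gen 9 (rule 122): 01100111011110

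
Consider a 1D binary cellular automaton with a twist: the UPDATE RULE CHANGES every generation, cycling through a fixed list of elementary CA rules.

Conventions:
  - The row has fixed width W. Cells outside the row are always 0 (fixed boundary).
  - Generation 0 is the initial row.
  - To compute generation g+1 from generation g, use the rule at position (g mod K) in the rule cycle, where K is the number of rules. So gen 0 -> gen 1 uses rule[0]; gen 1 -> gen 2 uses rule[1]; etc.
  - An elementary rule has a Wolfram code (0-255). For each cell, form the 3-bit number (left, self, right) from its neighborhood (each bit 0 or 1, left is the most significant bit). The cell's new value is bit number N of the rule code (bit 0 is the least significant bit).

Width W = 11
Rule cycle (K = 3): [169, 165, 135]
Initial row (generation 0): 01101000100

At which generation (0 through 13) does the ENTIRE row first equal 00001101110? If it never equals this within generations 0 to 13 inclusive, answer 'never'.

Answer: never

Derivation:
Gen 0: 01101000100
Gen 1 (rule 169): 01010010001
Gen 2 (rule 165): 01110010101
Gen 3 (rule 135): 10100110101
Gen 4 (rule 169): 01000101010
Gen 5 (rule 165): 01010111110
Gen 6 (rule 135): 11010011100
Gen 7 (rule 169): 10100011001
Gen 8 (rule 165): 11101000001
Gen 9 (rule 135): 01001011111
Gen 10 (rule 169): 00000111110
Gen 11 (rule 165): 11110011100
Gen 12 (rule 135): 01100101001
Gen 13 (rule 169): 01000010000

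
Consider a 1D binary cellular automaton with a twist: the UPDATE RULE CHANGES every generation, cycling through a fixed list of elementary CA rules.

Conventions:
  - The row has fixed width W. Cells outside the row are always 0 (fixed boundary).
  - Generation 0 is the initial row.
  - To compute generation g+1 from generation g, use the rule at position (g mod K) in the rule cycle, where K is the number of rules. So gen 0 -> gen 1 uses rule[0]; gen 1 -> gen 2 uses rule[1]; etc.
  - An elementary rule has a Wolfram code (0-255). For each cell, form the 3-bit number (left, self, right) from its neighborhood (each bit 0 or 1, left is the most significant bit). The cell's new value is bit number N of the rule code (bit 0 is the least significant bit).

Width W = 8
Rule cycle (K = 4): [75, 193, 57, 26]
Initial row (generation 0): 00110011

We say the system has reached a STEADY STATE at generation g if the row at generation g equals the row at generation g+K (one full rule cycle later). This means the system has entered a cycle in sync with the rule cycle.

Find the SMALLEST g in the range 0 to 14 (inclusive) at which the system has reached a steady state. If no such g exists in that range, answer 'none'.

Gen 0: 00110011
Gen 1 (rule 75): 11110111
Gen 2 (rule 193): 01110011
Gen 3 (rule 57): 01001010
Gen 4 (rule 26): 10110001
Gen 5 (rule 75): 00110110
Gen 6 (rule 193): 10010010
Gen 7 (rule 57): 01001001
Gen 8 (rule 26): 10110110
Gen 9 (rule 75): 00110110
Gen 10 (rule 193): 10010010
Gen 11 (rule 57): 01001001
Gen 12 (rule 26): 10110110
Gen 13 (rule 75): 00110110
Gen 14 (rule 193): 10010010
Gen 15 (rule 57): 01001001
Gen 16 (rule 26): 10110110
Gen 17 (rule 75): 00110110
Gen 18 (rule 193): 10010010

Answer: 5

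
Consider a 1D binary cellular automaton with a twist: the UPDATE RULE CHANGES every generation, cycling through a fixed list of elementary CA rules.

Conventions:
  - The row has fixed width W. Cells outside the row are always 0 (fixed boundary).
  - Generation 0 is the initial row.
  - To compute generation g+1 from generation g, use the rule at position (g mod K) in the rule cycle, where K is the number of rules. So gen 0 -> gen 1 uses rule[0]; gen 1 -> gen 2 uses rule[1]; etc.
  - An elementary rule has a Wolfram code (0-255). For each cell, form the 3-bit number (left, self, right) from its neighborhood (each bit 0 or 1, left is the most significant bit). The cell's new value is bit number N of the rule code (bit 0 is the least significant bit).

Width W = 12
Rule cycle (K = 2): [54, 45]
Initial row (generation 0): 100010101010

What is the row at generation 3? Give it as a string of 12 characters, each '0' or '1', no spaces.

Answer: 110010000000

Derivation:
Gen 0: 100010101010
Gen 1 (rule 54): 110111111111
Gen 2 (rule 45): 101100000000
Gen 3 (rule 54): 110010000000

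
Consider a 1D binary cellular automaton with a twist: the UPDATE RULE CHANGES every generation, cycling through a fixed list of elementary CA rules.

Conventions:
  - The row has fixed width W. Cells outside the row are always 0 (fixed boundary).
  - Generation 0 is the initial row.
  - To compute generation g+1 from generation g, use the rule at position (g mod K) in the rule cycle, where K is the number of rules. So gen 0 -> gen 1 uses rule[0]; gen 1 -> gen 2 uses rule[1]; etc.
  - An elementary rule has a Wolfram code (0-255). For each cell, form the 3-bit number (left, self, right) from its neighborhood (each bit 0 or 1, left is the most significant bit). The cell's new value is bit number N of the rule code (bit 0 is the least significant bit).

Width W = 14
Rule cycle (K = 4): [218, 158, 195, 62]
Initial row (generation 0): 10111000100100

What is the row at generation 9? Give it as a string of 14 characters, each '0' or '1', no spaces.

Answer: 11100000000010

Derivation:
Gen 0: 10111000100100
Gen 1 (rule 218): 00111101011010
Gen 2 (rule 158): 01111001010011
Gen 3 (rule 195): 10111010000101
Gen 4 (rule 62): 11100111001111
Gen 5 (rule 218): 11111111111111
Gen 6 (rule 158): 11111111111110
Gen 7 (rule 195): 01111111111110
Gen 8 (rule 62): 11000000000001
Gen 9 (rule 218): 11100000000010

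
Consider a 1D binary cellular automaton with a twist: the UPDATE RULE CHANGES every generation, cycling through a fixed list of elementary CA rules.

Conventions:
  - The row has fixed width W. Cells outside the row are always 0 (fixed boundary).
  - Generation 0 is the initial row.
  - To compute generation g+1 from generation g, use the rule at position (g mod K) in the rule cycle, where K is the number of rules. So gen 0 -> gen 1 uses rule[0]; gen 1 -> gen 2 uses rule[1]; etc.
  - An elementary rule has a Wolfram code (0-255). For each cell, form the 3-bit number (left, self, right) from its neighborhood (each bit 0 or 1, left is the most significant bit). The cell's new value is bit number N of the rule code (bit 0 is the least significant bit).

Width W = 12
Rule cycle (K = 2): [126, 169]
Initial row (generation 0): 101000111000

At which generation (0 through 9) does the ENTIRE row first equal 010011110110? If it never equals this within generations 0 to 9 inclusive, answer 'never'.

Answer: never

Derivation:
Gen 0: 101000111000
Gen 1 (rule 126): 111101101100
Gen 2 (rule 169): 111011011001
Gen 3 (rule 126): 101111111111
Gen 4 (rule 169): 011111111110
Gen 5 (rule 126): 110000000011
Gen 6 (rule 169): 100111111010
Gen 7 (rule 126): 111100001111
Gen 8 (rule 169): 111001101110
Gen 9 (rule 126): 101111111011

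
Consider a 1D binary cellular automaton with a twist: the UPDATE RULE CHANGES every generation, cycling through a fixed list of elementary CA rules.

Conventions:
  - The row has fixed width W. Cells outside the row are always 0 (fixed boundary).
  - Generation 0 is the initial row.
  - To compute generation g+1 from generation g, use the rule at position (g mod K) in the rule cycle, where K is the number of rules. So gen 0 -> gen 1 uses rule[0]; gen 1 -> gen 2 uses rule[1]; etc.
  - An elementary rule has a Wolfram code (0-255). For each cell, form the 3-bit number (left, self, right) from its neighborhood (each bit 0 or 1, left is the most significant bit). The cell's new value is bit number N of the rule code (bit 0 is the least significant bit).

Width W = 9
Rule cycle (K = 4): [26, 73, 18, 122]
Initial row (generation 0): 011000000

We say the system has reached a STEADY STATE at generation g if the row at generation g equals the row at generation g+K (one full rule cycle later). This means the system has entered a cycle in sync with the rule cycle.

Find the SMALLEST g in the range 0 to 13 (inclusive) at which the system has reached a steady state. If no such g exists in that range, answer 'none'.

Gen 0: 011000000
Gen 1 (rule 26): 110100000
Gen 2 (rule 73): 110001111
Gen 3 (rule 18): 001010000
Gen 4 (rule 122): 010101000
Gen 5 (rule 26): 100000100
Gen 6 (rule 73): 001110001
Gen 7 (rule 18): 010001010
Gen 8 (rule 122): 101010101
Gen 9 (rule 26): 000000000
Gen 10 (rule 73): 111111111
Gen 11 (rule 18): 000000000
Gen 12 (rule 122): 000000000
Gen 13 (rule 26): 000000000
Gen 14 (rule 73): 111111111
Gen 15 (rule 18): 000000000
Gen 16 (rule 122): 000000000
Gen 17 (rule 26): 000000000

Answer: 9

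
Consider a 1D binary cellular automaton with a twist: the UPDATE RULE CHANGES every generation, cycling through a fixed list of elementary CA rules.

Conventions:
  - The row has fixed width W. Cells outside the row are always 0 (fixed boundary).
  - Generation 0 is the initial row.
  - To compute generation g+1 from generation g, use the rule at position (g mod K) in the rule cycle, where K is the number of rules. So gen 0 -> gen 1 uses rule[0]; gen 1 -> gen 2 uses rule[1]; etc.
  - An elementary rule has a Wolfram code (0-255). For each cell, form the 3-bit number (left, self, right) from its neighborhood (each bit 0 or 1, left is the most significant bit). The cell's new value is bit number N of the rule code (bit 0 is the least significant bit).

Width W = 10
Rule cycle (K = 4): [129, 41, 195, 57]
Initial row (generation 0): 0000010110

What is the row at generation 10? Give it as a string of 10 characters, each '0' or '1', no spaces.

Gen 0: 0000010110
Gen 1 (rule 129): 1111000000
Gen 2 (rule 41): 1000011111
Gen 3 (rule 195): 0011101111
Gen 4 (rule 57): 1010011000
Gen 5 (rule 129): 0000000011
Gen 6 (rule 41): 1111111010
Gen 7 (rule 195): 0111111000
Gen 8 (rule 57): 0100000111
Gen 9 (rule 129): 0001110010
Gen 10 (rule 41): 1101000000

Answer: 1101000000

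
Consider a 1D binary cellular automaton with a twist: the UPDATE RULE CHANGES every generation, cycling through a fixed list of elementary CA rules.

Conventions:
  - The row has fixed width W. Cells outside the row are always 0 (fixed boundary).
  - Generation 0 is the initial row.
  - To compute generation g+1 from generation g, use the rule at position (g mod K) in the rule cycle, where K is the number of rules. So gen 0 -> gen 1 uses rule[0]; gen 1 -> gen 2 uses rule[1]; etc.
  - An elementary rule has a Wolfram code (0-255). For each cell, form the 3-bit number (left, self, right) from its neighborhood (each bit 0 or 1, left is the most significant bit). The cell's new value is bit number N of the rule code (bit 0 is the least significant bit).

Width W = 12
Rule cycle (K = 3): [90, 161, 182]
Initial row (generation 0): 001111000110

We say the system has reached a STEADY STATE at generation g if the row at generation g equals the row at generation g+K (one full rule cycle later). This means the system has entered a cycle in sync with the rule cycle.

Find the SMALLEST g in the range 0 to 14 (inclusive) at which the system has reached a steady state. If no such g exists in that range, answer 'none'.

Gen 0: 001111000110
Gen 1 (rule 90): 011001101111
Gen 2 (rule 161): 000000010110
Gen 3 (rule 182): 000000111001
Gen 4 (rule 90): 000001101110
Gen 5 (rule 161): 111100010100
Gen 6 (rule 182): 011010111110
Gen 7 (rule 90): 111000100011
Gen 8 (rule 161): 010010001000
Gen 9 (rule 182): 111111011100
Gen 10 (rule 90): 100001010110
Gen 11 (rule 161): 001100101000
Gen 12 (rule 182): 010011111100
Gen 13 (rule 90): 101110000110
Gen 14 (rule 161): 010100110000
Gen 15 (rule 182): 111111001000
Gen 16 (rule 90): 100001110100
Gen 17 (rule 161): 001100101001

Answer: none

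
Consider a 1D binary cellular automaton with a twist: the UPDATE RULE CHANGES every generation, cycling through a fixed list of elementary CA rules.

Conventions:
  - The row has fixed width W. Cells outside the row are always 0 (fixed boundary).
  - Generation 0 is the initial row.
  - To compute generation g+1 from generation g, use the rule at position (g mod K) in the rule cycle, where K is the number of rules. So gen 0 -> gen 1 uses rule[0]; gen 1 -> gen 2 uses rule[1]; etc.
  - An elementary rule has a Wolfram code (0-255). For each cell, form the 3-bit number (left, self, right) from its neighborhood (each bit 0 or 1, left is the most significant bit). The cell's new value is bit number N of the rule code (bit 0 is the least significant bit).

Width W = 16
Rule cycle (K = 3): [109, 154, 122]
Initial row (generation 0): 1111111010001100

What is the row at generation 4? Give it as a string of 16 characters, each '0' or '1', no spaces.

Gen 0: 1111111010001100
Gen 1 (rule 109): 1000001110101101
Gen 2 (rule 154): 0100011100001000
Gen 3 (rule 122): 1010110110010100
Gen 4 (rule 109): 1111111110011101

Answer: 1111111110011101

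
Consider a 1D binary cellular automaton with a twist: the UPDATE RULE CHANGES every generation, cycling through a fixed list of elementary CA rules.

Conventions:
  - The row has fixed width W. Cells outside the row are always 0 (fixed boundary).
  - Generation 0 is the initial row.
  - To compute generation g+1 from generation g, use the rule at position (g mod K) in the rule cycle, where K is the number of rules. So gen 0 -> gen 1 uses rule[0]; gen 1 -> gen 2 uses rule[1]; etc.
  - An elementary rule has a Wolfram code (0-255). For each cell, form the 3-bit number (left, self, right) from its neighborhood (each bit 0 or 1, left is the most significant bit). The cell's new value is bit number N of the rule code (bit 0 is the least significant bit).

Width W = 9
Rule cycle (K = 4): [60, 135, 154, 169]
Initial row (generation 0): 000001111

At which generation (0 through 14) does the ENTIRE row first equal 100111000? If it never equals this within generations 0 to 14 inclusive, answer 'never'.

Gen 0: 000001111
Gen 1 (rule 60): 000001000
Gen 2 (rule 135): 111111011
Gen 3 (rule 154): 111110010
Gen 4 (rule 169): 111100000
Gen 5 (rule 60): 100010000
Gen 6 (rule 135): 101110111
Gen 7 (rule 154): 001100110
Gen 8 (rule 169): 101000100
Gen 9 (rule 60): 111100110
Gen 10 (rule 135): 011001000
Gen 11 (rule 154): 110110100
Gen 12 (rule 169): 101101001
Gen 13 (rule 60): 111011101
Gen 14 (rule 135): 010001001

Answer: never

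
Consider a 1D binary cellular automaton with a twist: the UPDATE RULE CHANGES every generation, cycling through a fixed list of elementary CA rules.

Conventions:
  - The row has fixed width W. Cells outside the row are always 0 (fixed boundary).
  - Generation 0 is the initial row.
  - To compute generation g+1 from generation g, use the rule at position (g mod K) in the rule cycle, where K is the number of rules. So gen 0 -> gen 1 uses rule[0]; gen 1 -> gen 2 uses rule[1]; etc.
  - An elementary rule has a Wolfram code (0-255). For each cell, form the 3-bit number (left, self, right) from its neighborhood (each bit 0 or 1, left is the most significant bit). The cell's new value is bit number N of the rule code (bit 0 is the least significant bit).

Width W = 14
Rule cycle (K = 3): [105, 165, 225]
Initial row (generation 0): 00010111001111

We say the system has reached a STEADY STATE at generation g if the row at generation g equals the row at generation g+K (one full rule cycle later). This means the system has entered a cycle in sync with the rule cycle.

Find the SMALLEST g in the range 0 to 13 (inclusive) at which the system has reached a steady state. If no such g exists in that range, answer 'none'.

Gen 0: 00010111001111
Gen 1 (rule 105): 11001101001001
Gen 2 (rule 165): 00000011001001
Gen 3 (rule 225): 11111001000000
Gen 4 (rule 105): 10001000011111
Gen 5 (rule 165): 10101011001110
Gen 6 (rule 225): 01010101000110
Gen 7 (rule 105): 00101010010110
Gen 8 (rule 165): 10111110011000
Gen 9 (rule 225): 01011110001011
Gen 10 (rule 105): 00110010100111
Gen 11 (rule 165): 10000011100010
Gen 12 (rule 225): 00111001101000
Gen 13 (rule 105): 10101001110011
Gen 14 (rule 165): 11111000100000
Gen 15 (rule 225): 01111010001111
Gen 16 (rule 105): 01001100101001

Answer: none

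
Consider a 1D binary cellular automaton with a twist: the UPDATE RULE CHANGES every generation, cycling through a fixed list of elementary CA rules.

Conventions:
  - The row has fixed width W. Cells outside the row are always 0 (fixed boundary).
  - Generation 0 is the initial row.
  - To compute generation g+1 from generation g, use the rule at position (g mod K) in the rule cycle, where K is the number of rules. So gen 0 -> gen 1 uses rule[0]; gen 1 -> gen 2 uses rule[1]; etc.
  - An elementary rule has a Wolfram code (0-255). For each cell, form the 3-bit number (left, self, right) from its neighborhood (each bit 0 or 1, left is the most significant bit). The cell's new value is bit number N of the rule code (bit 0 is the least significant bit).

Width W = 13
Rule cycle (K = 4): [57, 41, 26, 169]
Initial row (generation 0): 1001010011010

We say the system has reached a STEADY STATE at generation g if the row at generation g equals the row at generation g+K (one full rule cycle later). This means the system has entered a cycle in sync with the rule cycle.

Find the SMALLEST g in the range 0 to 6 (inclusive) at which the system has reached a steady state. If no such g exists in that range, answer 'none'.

Answer: none

Derivation:
Gen 0: 1001010011010
Gen 1 (rule 57): 0100101010101
Gen 2 (rule 41): 0000010101010
Gen 3 (rule 26): 0000100000001
Gen 4 (rule 169): 1110001111100
Gen 5 (rule 57): 1001101000011
Gen 6 (rule 41): 0001010011010
Gen 7 (rule 26): 0010001110001
Gen 8 (rule 169): 1000101100100
Gen 9 (rule 57): 0110011010011
Gen 10 (rule 41): 0100010100010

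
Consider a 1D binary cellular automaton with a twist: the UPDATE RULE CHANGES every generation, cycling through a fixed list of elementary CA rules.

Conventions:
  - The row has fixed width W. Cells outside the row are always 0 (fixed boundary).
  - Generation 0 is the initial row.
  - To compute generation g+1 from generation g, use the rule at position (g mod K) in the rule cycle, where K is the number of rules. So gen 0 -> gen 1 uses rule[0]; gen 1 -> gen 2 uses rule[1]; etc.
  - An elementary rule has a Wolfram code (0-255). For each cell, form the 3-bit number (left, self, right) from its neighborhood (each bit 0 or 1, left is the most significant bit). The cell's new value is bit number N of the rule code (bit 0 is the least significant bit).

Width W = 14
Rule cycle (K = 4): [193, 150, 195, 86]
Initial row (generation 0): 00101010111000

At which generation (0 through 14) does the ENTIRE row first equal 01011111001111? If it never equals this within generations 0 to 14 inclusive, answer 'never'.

Answer: 3

Derivation:
Gen 0: 00101010111000
Gen 1 (rule 193): 10000000011011
Gen 2 (rule 150): 11000000100000
Gen 3 (rule 195): 01011111001111
Gen 4 (rule 86): 11000001110001
Gen 5 (rule 193): 01011100110100
Gen 6 (rule 150): 11001011000110
Gen 7 (rule 195): 01010001011010
Gen 8 (rule 86): 11011011001011
Gen 9 (rule 193): 01001001000001
Gen 10 (rule 150): 11111111100011
Gen 11 (rule 195): 01111111101101
Gen 12 (rule 86): 10000000100101
Gen 13 (rule 193): 00111110000000
Gen 14 (rule 150): 01011101000000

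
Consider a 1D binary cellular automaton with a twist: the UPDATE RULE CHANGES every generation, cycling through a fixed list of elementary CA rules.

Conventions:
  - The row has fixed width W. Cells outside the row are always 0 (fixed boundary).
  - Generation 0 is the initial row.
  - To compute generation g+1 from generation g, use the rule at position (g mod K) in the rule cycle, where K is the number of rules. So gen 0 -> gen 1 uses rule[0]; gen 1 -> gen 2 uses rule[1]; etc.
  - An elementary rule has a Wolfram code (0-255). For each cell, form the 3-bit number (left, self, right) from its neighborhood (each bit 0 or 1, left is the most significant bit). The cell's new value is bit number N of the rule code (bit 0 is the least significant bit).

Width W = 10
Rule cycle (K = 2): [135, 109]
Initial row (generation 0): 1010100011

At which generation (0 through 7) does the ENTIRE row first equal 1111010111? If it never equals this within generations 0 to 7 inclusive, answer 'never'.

Answer: never

Derivation:
Gen 0: 1010100011
Gen 1 (rule 135): 1010101100
Gen 2 (rule 109): 1111111101
Gen 3 (rule 135): 0111111001
Gen 4 (rule 109): 0100001001
Gen 5 (rule 135): 1101111011
Gen 6 (rule 109): 1111001111
Gen 7 (rule 135): 0110010110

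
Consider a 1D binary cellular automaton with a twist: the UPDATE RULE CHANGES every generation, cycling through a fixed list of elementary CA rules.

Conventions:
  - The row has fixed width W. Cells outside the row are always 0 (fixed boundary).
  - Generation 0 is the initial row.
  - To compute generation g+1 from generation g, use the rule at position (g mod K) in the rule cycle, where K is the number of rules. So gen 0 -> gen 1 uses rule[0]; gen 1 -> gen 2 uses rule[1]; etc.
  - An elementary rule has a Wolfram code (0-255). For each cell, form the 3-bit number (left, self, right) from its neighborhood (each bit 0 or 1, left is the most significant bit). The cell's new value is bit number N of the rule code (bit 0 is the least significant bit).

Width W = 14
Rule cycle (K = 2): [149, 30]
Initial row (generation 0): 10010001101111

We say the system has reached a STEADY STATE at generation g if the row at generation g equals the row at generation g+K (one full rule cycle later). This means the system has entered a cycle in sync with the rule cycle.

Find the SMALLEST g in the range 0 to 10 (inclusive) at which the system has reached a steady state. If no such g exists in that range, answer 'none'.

Gen 0: 10010001101111
Gen 1 (rule 149): 11011100000110
Gen 2 (rule 30): 10010010001101
Gen 3 (rule 149): 11011011100001
Gen 4 (rule 30): 10010010010011
Gen 5 (rule 149): 11011011011000
Gen 6 (rule 30): 10010010010100
Gen 7 (rule 149): 11011011010111
Gen 8 (rule 30): 10010010010100
Gen 9 (rule 149): 11011011010111
Gen 10 (rule 30): 10010010010100
Gen 11 (rule 149): 11011011010111
Gen 12 (rule 30): 10010010010100

Answer: 6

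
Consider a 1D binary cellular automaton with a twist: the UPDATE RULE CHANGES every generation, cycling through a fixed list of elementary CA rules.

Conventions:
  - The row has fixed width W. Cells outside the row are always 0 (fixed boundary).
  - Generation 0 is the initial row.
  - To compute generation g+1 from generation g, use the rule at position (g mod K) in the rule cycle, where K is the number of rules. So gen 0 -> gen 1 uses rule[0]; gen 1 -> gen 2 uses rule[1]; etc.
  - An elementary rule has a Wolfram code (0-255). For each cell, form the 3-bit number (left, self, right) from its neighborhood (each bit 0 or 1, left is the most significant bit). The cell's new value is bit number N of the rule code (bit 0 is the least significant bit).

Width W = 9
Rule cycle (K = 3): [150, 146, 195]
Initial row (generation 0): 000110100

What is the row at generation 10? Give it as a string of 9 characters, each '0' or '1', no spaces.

Gen 0: 000110100
Gen 1 (rule 150): 001000110
Gen 2 (rule 146): 010101001
Gen 3 (rule 195): 100000010
Gen 4 (rule 150): 110000111
Gen 5 (rule 146): 001001010
Gen 6 (rule 195): 110010000
Gen 7 (rule 150): 001111000
Gen 8 (rule 146): 010110100
Gen 9 (rule 195): 100010001
Gen 10 (rule 150): 110111011

Answer: 110111011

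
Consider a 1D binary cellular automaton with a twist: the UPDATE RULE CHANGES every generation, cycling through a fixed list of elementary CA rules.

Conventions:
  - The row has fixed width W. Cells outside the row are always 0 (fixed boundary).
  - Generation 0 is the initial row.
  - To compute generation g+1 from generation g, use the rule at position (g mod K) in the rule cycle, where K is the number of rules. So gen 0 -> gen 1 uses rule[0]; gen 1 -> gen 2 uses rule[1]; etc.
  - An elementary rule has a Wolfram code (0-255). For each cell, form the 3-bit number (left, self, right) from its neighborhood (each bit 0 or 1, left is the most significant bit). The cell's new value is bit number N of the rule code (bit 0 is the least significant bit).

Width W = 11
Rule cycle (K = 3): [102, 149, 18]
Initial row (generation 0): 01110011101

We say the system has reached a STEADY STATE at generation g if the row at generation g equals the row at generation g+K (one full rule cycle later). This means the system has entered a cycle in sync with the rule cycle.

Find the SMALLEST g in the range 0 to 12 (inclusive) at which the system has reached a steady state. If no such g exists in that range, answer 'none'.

Answer: 3

Derivation:
Gen 0: 01110011101
Gen 1 (rule 102): 10010100111
Gen 2 (rule 149): 11010110010
Gen 3 (rule 18): 00000001101
Gen 4 (rule 102): 00000010111
Gen 5 (rule 149): 11111010010
Gen 6 (rule 18): 00000001101
Gen 7 (rule 102): 00000010111
Gen 8 (rule 149): 11111010010
Gen 9 (rule 18): 00000001101
Gen 10 (rule 102): 00000010111
Gen 11 (rule 149): 11111010010
Gen 12 (rule 18): 00000001101
Gen 13 (rule 102): 00000010111
Gen 14 (rule 149): 11111010010
Gen 15 (rule 18): 00000001101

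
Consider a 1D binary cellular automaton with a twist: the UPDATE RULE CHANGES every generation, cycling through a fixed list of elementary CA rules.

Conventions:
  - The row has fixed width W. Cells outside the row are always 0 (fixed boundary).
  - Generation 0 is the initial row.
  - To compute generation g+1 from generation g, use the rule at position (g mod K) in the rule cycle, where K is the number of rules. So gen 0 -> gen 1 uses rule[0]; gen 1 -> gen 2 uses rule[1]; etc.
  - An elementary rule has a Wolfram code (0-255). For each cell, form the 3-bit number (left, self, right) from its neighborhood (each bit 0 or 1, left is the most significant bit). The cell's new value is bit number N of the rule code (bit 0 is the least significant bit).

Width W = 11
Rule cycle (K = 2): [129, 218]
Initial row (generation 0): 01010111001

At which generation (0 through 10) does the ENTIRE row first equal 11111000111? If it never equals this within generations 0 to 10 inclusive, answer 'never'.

Answer: 4

Derivation:
Gen 0: 01010111001
Gen 1 (rule 129): 00000010000
Gen 2 (rule 218): 00000101000
Gen 3 (rule 129): 11110000011
Gen 4 (rule 218): 11111000111
Gen 5 (rule 129): 01110010010
Gen 6 (rule 218): 11111101101
Gen 7 (rule 129): 01111000000
Gen 8 (rule 218): 11111100000
Gen 9 (rule 129): 01111001111
Gen 10 (rule 218): 11111111111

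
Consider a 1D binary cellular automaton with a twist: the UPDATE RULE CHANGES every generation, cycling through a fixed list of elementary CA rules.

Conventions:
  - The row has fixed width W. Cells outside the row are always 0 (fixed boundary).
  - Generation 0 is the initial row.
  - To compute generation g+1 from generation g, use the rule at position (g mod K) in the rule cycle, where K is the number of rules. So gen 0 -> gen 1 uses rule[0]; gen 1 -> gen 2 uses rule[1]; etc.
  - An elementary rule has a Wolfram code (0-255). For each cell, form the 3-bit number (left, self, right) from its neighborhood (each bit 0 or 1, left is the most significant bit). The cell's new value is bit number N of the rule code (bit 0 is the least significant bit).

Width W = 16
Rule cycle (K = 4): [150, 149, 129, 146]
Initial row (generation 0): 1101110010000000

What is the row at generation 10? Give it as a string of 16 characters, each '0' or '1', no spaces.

Gen 0: 1101110010000000
Gen 1 (rule 150): 0000101111000000
Gen 2 (rule 149): 1110100110111111
Gen 3 (rule 129): 0100000000011110
Gen 4 (rule 146): 1010000000101101
Gen 5 (rule 150): 1011000001100001
Gen 6 (rule 149): 1000111100011101
Gen 7 (rule 129): 0010011001001000
Gen 8 (rule 146): 0101100110110100
Gen 9 (rule 150): 1100011000000110
Gen 10 (rule 149): 0011000111110001

Answer: 0011000111110001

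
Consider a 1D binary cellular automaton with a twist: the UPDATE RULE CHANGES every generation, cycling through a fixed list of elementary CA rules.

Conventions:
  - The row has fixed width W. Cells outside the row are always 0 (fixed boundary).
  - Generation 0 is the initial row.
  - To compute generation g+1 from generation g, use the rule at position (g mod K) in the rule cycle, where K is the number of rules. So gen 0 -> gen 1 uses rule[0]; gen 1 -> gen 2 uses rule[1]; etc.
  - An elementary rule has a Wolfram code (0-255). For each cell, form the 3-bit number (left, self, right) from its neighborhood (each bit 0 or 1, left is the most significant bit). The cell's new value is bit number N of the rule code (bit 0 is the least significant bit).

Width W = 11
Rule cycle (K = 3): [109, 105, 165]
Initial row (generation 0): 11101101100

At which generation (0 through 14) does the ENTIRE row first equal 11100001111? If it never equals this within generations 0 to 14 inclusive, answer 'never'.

Gen 0: 11101101100
Gen 1 (rule 109): 10111111101
Gen 2 (rule 105): 01100000110
Gen 3 (rule 165): 00001110000
Gen 4 (rule 109): 11101010111
Gen 5 (rule 105): 10110101101
Gen 6 (rule 165): 11001110011
Gen 7 (rule 109): 11001010011
Gen 8 (rule 105): 11000100011
Gen 9 (rule 165): 00010101000
Gen 10 (rule 109): 11011111011
Gen 11 (rule 105): 11110001111
Gen 12 (rule 165): 01100100110
Gen 13 (rule 109): 01100100110
Gen 14 (rule 105): 01100000110

Answer: never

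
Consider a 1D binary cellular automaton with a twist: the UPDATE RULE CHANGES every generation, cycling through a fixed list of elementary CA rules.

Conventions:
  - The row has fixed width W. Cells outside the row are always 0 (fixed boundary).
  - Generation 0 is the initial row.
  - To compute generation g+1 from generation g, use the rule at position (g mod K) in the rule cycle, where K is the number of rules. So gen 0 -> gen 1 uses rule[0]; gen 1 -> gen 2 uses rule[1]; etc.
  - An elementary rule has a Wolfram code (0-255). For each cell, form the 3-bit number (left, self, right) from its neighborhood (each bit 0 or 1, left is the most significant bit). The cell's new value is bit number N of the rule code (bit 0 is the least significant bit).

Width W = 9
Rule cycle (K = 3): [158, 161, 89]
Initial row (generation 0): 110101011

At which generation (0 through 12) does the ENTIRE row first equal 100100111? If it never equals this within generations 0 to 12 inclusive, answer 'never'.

Answer: never

Derivation:
Gen 0: 110101011
Gen 1 (rule 158): 100101010
Gen 2 (rule 161): 000010100
Gen 3 (rule 89): 111000011
Gen 4 (rule 158): 110100110
Gen 5 (rule 161): 001000000
Gen 6 (rule 89): 100111111
Gen 7 (rule 158): 111111110
Gen 8 (rule 161): 011111100
Gen 9 (rule 89): 010000111
Gen 10 (rule 158): 111001110
Gen 11 (rule 161): 010000100
Gen 12 (rule 89): 001110011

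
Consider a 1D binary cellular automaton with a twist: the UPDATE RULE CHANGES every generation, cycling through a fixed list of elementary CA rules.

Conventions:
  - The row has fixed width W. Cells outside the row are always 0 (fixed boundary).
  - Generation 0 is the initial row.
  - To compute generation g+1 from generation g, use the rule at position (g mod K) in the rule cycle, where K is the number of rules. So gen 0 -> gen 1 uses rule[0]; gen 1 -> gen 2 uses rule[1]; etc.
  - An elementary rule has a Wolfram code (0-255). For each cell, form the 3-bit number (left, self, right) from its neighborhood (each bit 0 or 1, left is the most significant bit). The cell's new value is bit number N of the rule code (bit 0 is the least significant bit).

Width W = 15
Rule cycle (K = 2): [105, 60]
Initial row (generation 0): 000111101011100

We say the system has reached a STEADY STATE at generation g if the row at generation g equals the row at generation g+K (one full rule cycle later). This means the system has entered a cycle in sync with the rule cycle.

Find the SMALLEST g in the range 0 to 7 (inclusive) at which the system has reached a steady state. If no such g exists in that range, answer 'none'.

Answer: none

Derivation:
Gen 0: 000111101011100
Gen 1 (rule 105): 110100110110101
Gen 2 (rule 60): 101110101101111
Gen 3 (rule 105): 011011011111001
Gen 4 (rule 60): 010110110000101
Gen 5 (rule 105): 001111110110010
Gen 6 (rule 60): 001000001101011
Gen 7 (rule 105): 100011101110111
Gen 8 (rule 60): 110010011001100
Gen 9 (rule 105): 110000011001101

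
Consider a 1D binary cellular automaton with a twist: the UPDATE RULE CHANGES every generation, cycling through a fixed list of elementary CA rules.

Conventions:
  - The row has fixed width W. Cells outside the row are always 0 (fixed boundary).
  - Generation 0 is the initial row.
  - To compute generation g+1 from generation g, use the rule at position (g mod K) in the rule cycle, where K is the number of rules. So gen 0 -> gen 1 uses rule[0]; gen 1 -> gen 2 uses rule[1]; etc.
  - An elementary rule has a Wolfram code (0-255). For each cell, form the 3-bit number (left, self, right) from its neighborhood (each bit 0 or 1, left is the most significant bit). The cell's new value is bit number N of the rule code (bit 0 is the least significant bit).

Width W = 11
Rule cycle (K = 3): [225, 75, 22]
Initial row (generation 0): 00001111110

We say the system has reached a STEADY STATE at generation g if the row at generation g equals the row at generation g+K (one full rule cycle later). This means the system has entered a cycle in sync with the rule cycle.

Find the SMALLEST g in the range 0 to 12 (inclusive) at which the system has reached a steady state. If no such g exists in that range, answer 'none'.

Gen 0: 00001111110
Gen 1 (rule 225): 11100111110
Gen 2 (rule 75): 10101100010
Gen 3 (rule 22): 10100010111
Gen 4 (rule 225): 01001001011
Gen 5 (rule 75): 10010010011
Gen 6 (rule 22): 11111111100
Gen 7 (rule 225): 01111111101
Gen 8 (rule 75): 11000000100
Gen 9 (rule 22): 00100001110
Gen 10 (rule 225): 10001100110
Gen 11 (rule 75): 00111101110
Gen 12 (rule 22): 01000000001
Gen 13 (rule 225): 00011111100
Gen 14 (rule 75): 11110000101
Gen 15 (rule 22): 00001001101

Answer: none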